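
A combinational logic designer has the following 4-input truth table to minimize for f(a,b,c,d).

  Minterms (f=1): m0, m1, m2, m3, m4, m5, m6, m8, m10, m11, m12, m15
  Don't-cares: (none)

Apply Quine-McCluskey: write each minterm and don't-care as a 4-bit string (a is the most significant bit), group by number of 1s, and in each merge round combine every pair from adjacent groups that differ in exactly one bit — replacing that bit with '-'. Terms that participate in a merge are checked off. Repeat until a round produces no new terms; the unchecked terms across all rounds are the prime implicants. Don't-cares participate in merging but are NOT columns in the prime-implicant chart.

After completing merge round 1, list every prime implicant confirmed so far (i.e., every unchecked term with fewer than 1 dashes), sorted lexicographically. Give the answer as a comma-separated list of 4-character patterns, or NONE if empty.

NONE

Round 0: 0000✓ 0001✓ 0010✓ 0011✓ 0100✓ 0101✓ 0110✓ 1000✓ 1010✓ 1011✓ 1100✓ 1111✓
Round 1: -000✓ -010✓ -011✓ -100✓ 0-00✓ 0-01✓ 0-10✓ 00-0✓ 00-1✓ 000-✓ 001-✓ 01-0✓ 010-✓ 1-00✓ 1-11 10-0✓ 101-✓
Round 2: --00 -0-0 -01- 0--0 0-0- 00--
PIs = {--00, -0-0, -01-, 0--0, 0-0-, 00--, 1-11}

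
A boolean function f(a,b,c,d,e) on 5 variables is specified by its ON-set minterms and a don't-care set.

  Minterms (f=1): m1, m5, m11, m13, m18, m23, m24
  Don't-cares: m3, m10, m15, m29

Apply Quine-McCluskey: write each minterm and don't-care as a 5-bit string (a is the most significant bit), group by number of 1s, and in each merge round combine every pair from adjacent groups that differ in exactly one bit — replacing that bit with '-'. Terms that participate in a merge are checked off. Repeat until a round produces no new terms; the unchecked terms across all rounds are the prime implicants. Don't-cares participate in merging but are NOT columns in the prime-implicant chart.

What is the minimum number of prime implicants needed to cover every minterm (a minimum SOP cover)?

size-2^0 implicants → 00001(✓)  00011(✓)  00101(✓)  01010(✓)  01011(✓)  01101(✓)  01111(✓)  10010  10111  11000  11101(✓)
size-2^1 implicants → -1101  0-011  0-101  00-01  000-1  01-11  0101-  011-1
Unchecked terms (primes): -1101, 0-011, 0-101, 00-01, 000-1, 01-11, 0101-, 011-1, 10010, 10111, 11000
Minterm coverage:
  m1 ⊆ 00-01,000-1
  m5 ⊆ 0-101,00-01
  m11 ⊆ 0-011,01-11,0101-
  m13 ⊆ -1101,0-101,011-1
  m18 ⊆ 10010 [E]
  m23 ⊆ 10111 [E]
  m24 ⊆ 11000 [E]
E = {10010, 10111, 11000}
Petrick residual → -1101, 0-011, 00-01
Cover = bcd'e + a'c'de + a'b'd'e + ab'c'de' + ab'cde + abc'd'e'  |cover|=6

6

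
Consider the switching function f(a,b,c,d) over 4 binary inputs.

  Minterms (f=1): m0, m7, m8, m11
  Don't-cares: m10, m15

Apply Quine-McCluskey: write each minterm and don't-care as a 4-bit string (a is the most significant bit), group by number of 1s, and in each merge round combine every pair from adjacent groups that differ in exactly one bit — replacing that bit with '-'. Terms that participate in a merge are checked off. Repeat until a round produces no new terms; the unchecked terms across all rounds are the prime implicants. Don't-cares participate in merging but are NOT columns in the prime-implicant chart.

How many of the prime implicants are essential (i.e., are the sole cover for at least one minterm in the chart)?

2

[col 0] 0000*, 0111*, 1000*, 1010*, 1011*, 1111*
[col 1] -000, -111, 1-11, 10-0, 101-
Prime implicants: -000, -111, 1-11, 10-0, 101-
PI chart (minterm → PIs covering it):
  0 | -000  (sole → essential)
  7 | -111  (sole → essential)
  8 | -000,10-0
  11 | 1-11,101-
Essential prime implicants: -000, -111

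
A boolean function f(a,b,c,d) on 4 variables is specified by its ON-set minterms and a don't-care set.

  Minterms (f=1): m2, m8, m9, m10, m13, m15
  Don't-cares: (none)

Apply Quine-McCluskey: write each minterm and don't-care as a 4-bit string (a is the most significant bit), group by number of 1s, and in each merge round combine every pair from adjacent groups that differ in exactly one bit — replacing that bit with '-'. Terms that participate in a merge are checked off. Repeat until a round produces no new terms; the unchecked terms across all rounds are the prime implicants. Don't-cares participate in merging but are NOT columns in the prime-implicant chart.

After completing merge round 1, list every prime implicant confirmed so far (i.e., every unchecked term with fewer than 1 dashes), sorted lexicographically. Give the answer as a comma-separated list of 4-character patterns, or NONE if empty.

NONE

[col 0] 0010*, 1000*, 1001*, 1010*, 1101*, 1111*
[col 1] -010, 1-01, 10-0, 100-, 11-1
Prime implicants: -010, 1-01, 10-0, 100-, 11-1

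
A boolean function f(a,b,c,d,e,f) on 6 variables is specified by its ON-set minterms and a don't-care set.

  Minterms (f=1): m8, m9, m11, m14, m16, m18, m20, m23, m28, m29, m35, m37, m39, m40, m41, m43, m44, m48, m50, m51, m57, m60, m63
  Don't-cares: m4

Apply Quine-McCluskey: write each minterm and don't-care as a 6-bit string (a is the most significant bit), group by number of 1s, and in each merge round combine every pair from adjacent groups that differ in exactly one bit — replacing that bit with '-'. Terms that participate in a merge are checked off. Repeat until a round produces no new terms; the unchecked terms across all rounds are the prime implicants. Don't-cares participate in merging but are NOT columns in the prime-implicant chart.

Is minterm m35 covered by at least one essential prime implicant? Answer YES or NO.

NO

Round 0: 000100✓ 001000✓ 001001✓ 001011✓ 001110 010000✓ 010010✓ 010100✓ 010111 011100✓ 011101✓ 100011✓ 100101✓ 100111✓ 101000✓ 101001✓ 101011✓ 101100✓ 110000✓ 110010✓ 110011✓ 111001✓ 111100✓ 111111
Round 1: -01000✓ -01001✓ -01011✓ -10000✓ -10010✓ -11100 0-0100 0010-1✓ 00100-✓ 01-100 010-00 0100-0✓ 01110- 1-0011 1-1001 1-1100 10-011 100-11 1001-1 101-00 1010-1✓ 10100-✓ 1100-0✓ 11001-
Round 2: -010-1 -0100- -100-0
PIs = {-010-1, -0100-, -100-0, -11100, 0-0100, 001110, 01-100, 010-00, 010111, 01110-, 1-0011, 1-1001, 1-1100, 10-011, 100-11, 1001-1, 101-00, 11001-, 111111}
Coverage chart:
  m8: -0100- ←essential
  m9: -010-1,-0100-
  m11: -010-1 ←essential
  m14: 001110 ←essential
  m16: -100-0,010-00
  m18: -100-0 ←essential
  m20: 0-0100,01-100,010-00
  m23: 010111 ←essential
  m28: -11100,01-100,01110-
  m29: 01110- ←essential
  m35: 1-0011,10-011,100-11
  m37: 1001-1 ←essential
  m39: 100-11,1001-1
  m40: -0100-,101-00
  m41: -010-1,-0100-,1-1001
  m43: -010-1,10-011
  m44: 1-1100,101-00
  m48: -100-0 ←essential
  m50: -100-0,11001-
  m51: 1-0011,11001-
  m57: 1-1001 ←essential
  m60: -11100,1-1100
  m63: 111111 ←essential
Essential: -010-1, -0100-, -100-0, 001110, 010111, 01110-, 1-1001, 1001-1, 111111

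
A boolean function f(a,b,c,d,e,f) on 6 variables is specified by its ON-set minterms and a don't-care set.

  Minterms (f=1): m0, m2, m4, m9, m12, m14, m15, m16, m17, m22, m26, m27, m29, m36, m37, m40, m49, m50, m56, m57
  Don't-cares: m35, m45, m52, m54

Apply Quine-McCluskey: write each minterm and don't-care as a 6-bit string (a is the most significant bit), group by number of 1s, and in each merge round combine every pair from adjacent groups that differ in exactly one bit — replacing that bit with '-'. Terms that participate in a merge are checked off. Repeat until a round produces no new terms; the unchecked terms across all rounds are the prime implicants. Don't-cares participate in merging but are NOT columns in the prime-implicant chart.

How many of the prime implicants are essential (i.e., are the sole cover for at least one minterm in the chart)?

8

[col 0] 000000*, 000010*, 000100*, 001001, 001100*, 001110*, 001111*, 010000*, 010001*, 010110*, 011010*, 011011*, 011101, 100011, 100100*, 100101*, 101000*, 101101*, 110001*, 110010*, 110100*, 110110*, 111000*, 111001*
[col 1] -00100, -10001, -10110, 0-0000, 00-100, 000-00, 0000-0, 0011-0, 00111-, 01000-, 01101-, 1-0100, 1-1000, 10-101, 10010-, 11-001, 110-10, 1101-0, 11100-
Prime implicants: -00100, -10001, -10110, 0-0000, 00-100, 000-00, 0000-0, 001001, 0011-0, 00111-, 01000-, 01101-, 011101, 1-0100, 1-1000, 10-101, 100011, 10010-, 11-001, 110-10, 1101-0, 11100-
PI chart (minterm → PIs covering it):
  0 | 0-0000,000-00,0000-0
  2 | 0000-0  (sole → essential)
  4 | -00100,00-100,000-00
  9 | 001001  (sole → essential)
  12 | 00-100,0011-0
  14 | 0011-0,00111-
  15 | 00111-  (sole → essential)
  16 | 0-0000,01000-
  17 | -10001,01000-
  22 | -10110  (sole → essential)
  26 | 01101-  (sole → essential)
  27 | 01101-  (sole → essential)
  29 | 011101  (sole → essential)
  36 | -00100,1-0100,10010-
  37 | 10-101,10010-
  40 | 1-1000  (sole → essential)
  49 | -10001,11-001
  50 | 110-10  (sole → essential)
  56 | 1-1000,11100-
  57 | 11-001,11100-
Essential prime implicants: -10110, 0000-0, 001001, 00111-, 01101-, 011101, 1-1000, 110-10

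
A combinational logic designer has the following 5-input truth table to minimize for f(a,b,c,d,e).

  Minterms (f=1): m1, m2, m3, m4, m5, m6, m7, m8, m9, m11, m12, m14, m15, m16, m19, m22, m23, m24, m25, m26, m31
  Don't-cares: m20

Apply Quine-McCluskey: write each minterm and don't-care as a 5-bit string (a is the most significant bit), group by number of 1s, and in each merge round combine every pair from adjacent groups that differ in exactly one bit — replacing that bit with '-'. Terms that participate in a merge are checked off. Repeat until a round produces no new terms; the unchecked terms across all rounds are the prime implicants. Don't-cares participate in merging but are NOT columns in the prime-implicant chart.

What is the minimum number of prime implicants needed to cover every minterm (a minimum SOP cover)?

10

Round 0: 00001✓ 00010✓ 00011✓ 00100✓ 00101✓ 00110✓ 00111✓ 01000✓ 01001✓ 01011✓ 01100✓ 01110✓ 01111✓ 10000✓ 10011✓ 10100✓ 10110✓ 10111✓ 11000✓ 11001✓ 11010✓ 11111✓
Round 1: -0011✓ -0100✓ -0110✓ -0111✓ -1000✓ -1001✓ -1111✓ 0-001✓ 0-011✓ 0-100✓ 0-110✓ 0-111✓ 00-01✓ 00-10✓ 00-11✓ 000-1✓ 0001-✓ 001-0✓ 001-1✓ 0010-✓ 0011-✓ 01-00 01-11✓ 010-1✓ 0100-✓ 011-0✓ 0111-✓ 1-000 1-111✓ 10-00 10-11✓ 101-0✓ 1011-✓ 110-0 1100-✓
Round 2: --111 -0-11 -01-0 -011- -100- 0--11 0-0-1 0-1-0 0-11- 00--1 00-1- 001--
PIs = {--111, -0-11, -01-0, -011-, -100-, 0--11, 0-0-1, 0-1-0, 0-11-, 00--1, 00-1-, 001--, 01-00, 1-000, 10-00, 110-0}
Coverage chart:
  m1: 0-0-1,00--1
  m2: 00-1- ←essential
  m3: -0-11,0--11,0-0-1,00--1,00-1-
  m4: -01-0,0-1-0,001--
  m5: 00--1,001--
  m6: -01-0,-011-,0-1-0,0-11-,00-1-,001--
  m7: --111,-0-11,-011-,0--11,0-11-,00--1,00-1-,001--
  m8: -100-,01-00
  m9: -100-,0-0-1
  m11: 0--11,0-0-1
  m12: 0-1-0,01-00
  m14: 0-1-0,0-11-
  m15: --111,0--11,0-11-
  m16: 1-000,10-00
  m19: -0-11 ←essential
  m22: -01-0,-011-
  m23: --111,-0-11,-011-
  m24: -100-,1-000,110-0
  m25: -100- ←essential
  m26: 110-0 ←essential
  m31: --111 ←essential
Essential: --111, -0-11, -100-, 00-1-, 110-0
Petrick residual → -01-0, 0--11, 0-1-0, 00--1, 1-000
Min cover (10 terms): cde + b'de + b'ce' + bc'd' + a'de + a'ce' + a'b'e + a'b'd + ac'd'e' + abc'e'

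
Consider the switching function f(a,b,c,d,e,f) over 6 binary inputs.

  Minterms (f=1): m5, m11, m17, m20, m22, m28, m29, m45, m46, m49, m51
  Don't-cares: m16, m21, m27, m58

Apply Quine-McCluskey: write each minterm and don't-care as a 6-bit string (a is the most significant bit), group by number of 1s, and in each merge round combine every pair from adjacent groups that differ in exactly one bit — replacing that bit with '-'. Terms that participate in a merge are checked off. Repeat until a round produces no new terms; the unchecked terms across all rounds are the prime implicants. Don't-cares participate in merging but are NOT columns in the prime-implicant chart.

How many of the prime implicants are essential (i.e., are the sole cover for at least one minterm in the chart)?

size-2^0 implicants → 000101(✓)  001011(✓)  010000(✓)  010001(✓)  010100(✓)  010101(✓)  010110(✓)  011011(✓)  011100(✓)  011101(✓)  101101  101110  110001(✓)  110011(✓)  111010
size-2^1 implicants → -10001  0-0101  0-1011  01-100(✓)  01-101(✓)  010-00(✓)  010-01(✓)  01000-(✓)  0101-0  01010-(✓)  01110-(✓)  1100-1
size-2^2 implicants → 01-10-  010-0-
Unchecked terms (primes): -10001, 0-0101, 0-1011, 01-10-, 010-0-, 0101-0, 101101, 101110, 1100-1, 111010
Minterm coverage:
  m5 ⊆ 0-0101 [E]
  m11 ⊆ 0-1011 [E]
  m17 ⊆ -10001,010-0-
  m20 ⊆ 01-10-,010-0-,0101-0
  m22 ⊆ 0101-0 [E]
  m28 ⊆ 01-10- [E]
  m29 ⊆ 01-10- [E]
  m45 ⊆ 101101 [E]
  m46 ⊆ 101110 [E]
  m49 ⊆ -10001,1100-1
  m51 ⊆ 1100-1 [E]
E = {0-0101, 0-1011, 01-10-, 0101-0, 101101, 101110, 1100-1}

7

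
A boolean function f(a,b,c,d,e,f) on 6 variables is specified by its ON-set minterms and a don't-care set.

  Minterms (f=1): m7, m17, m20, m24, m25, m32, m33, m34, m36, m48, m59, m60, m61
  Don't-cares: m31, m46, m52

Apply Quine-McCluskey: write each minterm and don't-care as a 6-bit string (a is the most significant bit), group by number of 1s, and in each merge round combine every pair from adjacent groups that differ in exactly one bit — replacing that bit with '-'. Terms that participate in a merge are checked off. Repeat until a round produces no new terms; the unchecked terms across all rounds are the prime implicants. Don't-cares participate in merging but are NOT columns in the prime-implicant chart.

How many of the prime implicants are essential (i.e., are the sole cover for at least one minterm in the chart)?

[col 0] 000111, 010001*, 010100*, 011000*, 011001*, 011111, 100000*, 100001*, 100010*, 100100*, 101110, 110000*, 110100*, 111011, 111100*, 111101*
[col 1] -10100, 01-001, 01100-, 1-0000*, 1-0100*, 100-00*, 1000-0, 10000-, 11-100, 110-00*, 11110-
[col 2] 1-0-00
Prime implicants: -10100, 000111, 01-001, 01100-, 011111, 1-0-00, 1000-0, 10000-, 101110, 11-100, 111011, 11110-
PI chart (minterm → PIs covering it):
  7 | 000111  (sole → essential)
  17 | 01-001  (sole → essential)
  20 | -10100  (sole → essential)
  24 | 01100-  (sole → essential)
  25 | 01-001,01100-
  32 | 1-0-00,1000-0,10000-
  33 | 10000-  (sole → essential)
  34 | 1000-0  (sole → essential)
  36 | 1-0-00  (sole → essential)
  48 | 1-0-00  (sole → essential)
  59 | 111011  (sole → essential)
  60 | 11-100,11110-
  61 | 11110-  (sole → essential)
Essential prime implicants: -10100, 000111, 01-001, 01100-, 1-0-00, 1000-0, 10000-, 111011, 11110-

9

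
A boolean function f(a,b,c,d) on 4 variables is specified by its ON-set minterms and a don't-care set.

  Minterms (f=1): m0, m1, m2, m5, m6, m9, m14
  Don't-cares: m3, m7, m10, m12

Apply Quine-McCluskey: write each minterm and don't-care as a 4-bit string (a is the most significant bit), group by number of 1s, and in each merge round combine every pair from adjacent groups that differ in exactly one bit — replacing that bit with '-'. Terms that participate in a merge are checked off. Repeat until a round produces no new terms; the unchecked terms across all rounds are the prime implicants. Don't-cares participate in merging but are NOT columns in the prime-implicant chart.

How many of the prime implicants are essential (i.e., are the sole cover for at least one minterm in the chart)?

3

Round 0: 0000✓ 0001✓ 0010✓ 0011✓ 0101✓ 0110✓ 0111✓ 1001✓ 1010✓ 1100✓ 1110✓
Round 1: -001 -010✓ -110✓ 0-01✓ 0-10✓ 0-11✓ 00-0✓ 00-1✓ 000-✓ 001-✓ 01-1✓ 011-✓ 1-10✓ 11-0
Round 2: --10 0--1 0-1- 00--
PIs = {--10, -001, 0--1, 0-1-, 00--, 11-0}
Coverage chart:
  m0: 00-- ←essential
  m1: -001,0--1,00--
  m2: --10,0-1-,00--
  m5: 0--1 ←essential
  m6: --10,0-1-
  m9: -001 ←essential
  m14: --10,11-0
Essential: -001, 0--1, 00--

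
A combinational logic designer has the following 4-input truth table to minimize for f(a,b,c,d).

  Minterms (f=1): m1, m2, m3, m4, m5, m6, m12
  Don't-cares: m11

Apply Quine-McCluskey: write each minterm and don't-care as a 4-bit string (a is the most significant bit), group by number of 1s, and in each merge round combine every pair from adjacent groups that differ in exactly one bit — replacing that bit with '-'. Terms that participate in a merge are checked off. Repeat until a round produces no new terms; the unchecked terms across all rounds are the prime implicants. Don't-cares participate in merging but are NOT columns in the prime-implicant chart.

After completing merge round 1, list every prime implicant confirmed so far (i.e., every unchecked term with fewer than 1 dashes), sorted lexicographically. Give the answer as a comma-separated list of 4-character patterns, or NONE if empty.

NONE

Round 0: 0001✓ 0010✓ 0011✓ 0100✓ 0101✓ 0110✓ 1011✓ 1100✓
Round 1: -011 -100 0-01 0-10 00-1 001- 01-0 010-
PIs = {-011, -100, 0-01, 0-10, 00-1, 001-, 01-0, 010-}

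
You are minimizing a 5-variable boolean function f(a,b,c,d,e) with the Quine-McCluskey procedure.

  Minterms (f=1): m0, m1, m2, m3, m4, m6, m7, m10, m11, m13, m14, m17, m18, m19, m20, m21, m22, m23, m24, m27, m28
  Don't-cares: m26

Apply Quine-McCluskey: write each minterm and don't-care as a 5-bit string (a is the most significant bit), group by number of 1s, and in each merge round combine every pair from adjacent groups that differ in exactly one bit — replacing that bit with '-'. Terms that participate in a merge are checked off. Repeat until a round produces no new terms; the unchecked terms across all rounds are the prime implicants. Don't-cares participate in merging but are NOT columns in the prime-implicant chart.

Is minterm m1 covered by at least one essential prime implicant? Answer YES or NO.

NO

Round 0: 00000✓ 00001✓ 00010✓ 00011✓ 00100✓ 00110✓ 00111✓ 01010✓ 01011✓ 01101 01110✓ 10001✓ 10010✓ 10011✓ 10100✓ 10101✓ 10110✓ 10111✓ 11000✓ 11010✓ 11011✓ 11100✓
Round 1: -0001✓ -0010✓ -0011✓ -0100✓ -0110✓ -0111✓ -1010✓ -1011✓ 0-010✓ 0-011✓ 0-110✓ 00-00✓ 00-10✓ 00-11✓ 000-0✓ 000-1✓ 0000-✓ 0001-✓ 001-0✓ 0011-✓ 01-10✓ 0101-✓ 1-010✓ 1-011✓ 1-100 10-01✓ 10-10✓ 10-11✓ 100-1✓ 1001-✓ 101-0✓ 101-1✓ 1010-✓ 1011-✓ 11-00 110-0 1101-✓
Round 2: --010✓ --011✓ -0-10✓ -0-11✓ -00-1 -001-✓ -01-0 -011-✓ -101-✓ 0--10 0-01-✓ 00--0 00-1-✓ 000-- 1-01-✓ 10--1 10-1-✓ 101--
Round 3: --01- -0-1-
PIs = {--01-, -0-1-, -00-1, -01-0, 0--10, 00--0, 000--, 01101, 1-100, 10--1, 101--, 11-00, 110-0}
Coverage chart:
  m0: 00--0,000--
  m1: -00-1,000--
  m2: --01-,-0-1-,0--10,00--0,000--
  m3: --01-,-0-1-,-00-1,000--
  m4: -01-0,00--0
  m6: -0-1-,-01-0,0--10,00--0
  m7: -0-1- ←essential
  m10: --01-,0--10
  m11: --01- ←essential
  m13: 01101 ←essential
  m14: 0--10 ←essential
  m17: -00-1,10--1
  m18: --01-,-0-1-
  m19: --01-,-0-1-,-00-1,10--1
  m20: -01-0,1-100,101--
  m21: 10--1,101--
  m22: -0-1-,-01-0,101--
  m23: -0-1-,10--1,101--
  m24: 11-00,110-0
  m27: --01- ←essential
  m28: 1-100,11-00
Essential: --01-, -0-1-, 0--10, 01101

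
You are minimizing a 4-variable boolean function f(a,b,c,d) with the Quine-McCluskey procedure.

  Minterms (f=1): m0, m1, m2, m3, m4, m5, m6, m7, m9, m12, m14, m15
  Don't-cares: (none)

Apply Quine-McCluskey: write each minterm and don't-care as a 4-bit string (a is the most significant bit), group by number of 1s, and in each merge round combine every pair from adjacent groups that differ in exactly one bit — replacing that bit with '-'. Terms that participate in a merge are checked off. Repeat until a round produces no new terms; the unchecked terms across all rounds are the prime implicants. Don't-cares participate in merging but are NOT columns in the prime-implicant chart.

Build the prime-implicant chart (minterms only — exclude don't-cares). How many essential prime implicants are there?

4

Round 0: 0000✓ 0001✓ 0010✓ 0011✓ 0100✓ 0101✓ 0110✓ 0111✓ 1001✓ 1100✓ 1110✓ 1111✓
Round 1: -001 -100✓ -110✓ -111✓ 0-00✓ 0-01✓ 0-10✓ 0-11✓ 00-0✓ 00-1✓ 000-✓ 001-✓ 01-0✓ 01-1✓ 010-✓ 011-✓ 11-0✓ 111-✓
Round 2: -1-0 -11- 0--0✓ 0--1✓ 0-0-✓ 0-1-✓ 00--✓ 01--✓
Round 3: 0---
PIs = {-001, -1-0, -11-, 0---}
Coverage chart:
  m0: 0--- ←essential
  m1: -001,0---
  m2: 0--- ←essential
  m3: 0--- ←essential
  m4: -1-0,0---
  m5: 0--- ←essential
  m6: -1-0,-11-,0---
  m7: -11-,0---
  m9: -001 ←essential
  m12: -1-0 ←essential
  m14: -1-0,-11-
  m15: -11- ←essential
Essential: -001, -1-0, -11-, 0---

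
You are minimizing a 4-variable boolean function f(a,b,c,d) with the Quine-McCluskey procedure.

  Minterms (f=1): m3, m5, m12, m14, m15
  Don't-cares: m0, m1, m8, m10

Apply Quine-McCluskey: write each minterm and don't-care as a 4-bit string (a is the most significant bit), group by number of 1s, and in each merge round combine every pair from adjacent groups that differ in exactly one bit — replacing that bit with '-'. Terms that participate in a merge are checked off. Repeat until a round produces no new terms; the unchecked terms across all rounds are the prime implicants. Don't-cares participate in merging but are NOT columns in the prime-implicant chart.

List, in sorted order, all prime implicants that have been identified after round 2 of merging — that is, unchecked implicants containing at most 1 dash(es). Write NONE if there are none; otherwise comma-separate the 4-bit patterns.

-000, 0-01, 00-1, 000-, 111-

Round 0: 0000✓ 0001✓ 0011✓ 0101✓ 1000✓ 1010✓ 1100✓ 1110✓ 1111✓
Round 1: -000 0-01 00-1 000- 1-00✓ 1-10✓ 10-0✓ 11-0✓ 111-
Round 2: 1--0
PIs = {-000, 0-01, 00-1, 000-, 1--0, 111-}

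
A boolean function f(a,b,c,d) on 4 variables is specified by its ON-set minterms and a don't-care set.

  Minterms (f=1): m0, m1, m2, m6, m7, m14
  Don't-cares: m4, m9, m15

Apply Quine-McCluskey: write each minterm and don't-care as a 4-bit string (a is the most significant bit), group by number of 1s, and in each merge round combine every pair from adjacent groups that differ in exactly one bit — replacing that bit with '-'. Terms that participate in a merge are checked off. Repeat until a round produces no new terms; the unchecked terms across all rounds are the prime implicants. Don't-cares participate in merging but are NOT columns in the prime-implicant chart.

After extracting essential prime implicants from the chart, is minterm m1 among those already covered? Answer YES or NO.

NO

Round 0: 0000✓ 0001✓ 0010✓ 0100✓ 0110✓ 0111✓ 1001✓ 1110✓ 1111✓
Round 1: -001 -110✓ -111✓ 0-00✓ 0-10✓ 00-0✓ 000- 01-0✓ 011-✓ 111-✓
Round 2: -11- 0--0
PIs = {-001, -11-, 0--0, 000-}
Coverage chart:
  m0: 0--0,000-
  m1: -001,000-
  m2: 0--0 ←essential
  m6: -11-,0--0
  m7: -11- ←essential
  m14: -11- ←essential
Essential: -11-, 0--0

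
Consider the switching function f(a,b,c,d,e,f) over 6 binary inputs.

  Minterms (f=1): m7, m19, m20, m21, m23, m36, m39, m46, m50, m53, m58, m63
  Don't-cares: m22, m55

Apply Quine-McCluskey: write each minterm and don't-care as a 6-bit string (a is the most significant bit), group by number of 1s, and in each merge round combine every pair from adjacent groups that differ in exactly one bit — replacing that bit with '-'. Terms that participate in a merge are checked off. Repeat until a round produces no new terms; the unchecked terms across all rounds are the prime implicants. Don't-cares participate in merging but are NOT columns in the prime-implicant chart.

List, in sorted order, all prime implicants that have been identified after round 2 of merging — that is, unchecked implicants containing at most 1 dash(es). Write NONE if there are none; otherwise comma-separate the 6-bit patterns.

[col 0] 000111*, 010011*, 010100*, 010101*, 010110*, 010111*, 100100, 100111*, 101110, 110010*, 110101*, 110111*, 111010*, 111111*
[col 1] -00111*, -10101*, -10111*, 0-0111*, 010-11, 0101-0*, 0101-1*, 01010-*, 01011-*, 1-0111*, 11-010, 11-111, 1101-1*
[col 2] --0111, -101-1, 0101--
Prime implicants: --0111, -101-1, 010-11, 0101--, 100100, 101110, 11-010, 11-111

010-11, 100100, 101110, 11-010, 11-111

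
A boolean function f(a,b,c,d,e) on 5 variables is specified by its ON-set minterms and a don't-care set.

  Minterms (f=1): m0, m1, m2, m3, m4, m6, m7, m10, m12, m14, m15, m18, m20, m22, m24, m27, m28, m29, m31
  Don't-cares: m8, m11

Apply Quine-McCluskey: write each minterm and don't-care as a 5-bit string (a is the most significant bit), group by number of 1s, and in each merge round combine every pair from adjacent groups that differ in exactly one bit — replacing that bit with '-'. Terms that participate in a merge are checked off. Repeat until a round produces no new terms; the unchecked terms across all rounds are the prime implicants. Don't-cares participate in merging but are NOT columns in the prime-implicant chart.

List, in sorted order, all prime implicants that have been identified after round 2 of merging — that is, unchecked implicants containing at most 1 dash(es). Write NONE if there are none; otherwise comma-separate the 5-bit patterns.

Round 0: 00000✓ 00001✓ 00010✓ 00011✓ 00100✓ 00110✓ 00111✓ 01000✓ 01010✓ 01011✓ 01100✓ 01110✓ 01111✓ 10010✓ 10100✓ 10110✓ 11000✓ 11011✓ 11100✓ 11101✓ 11111✓
Round 1: -0010✓ -0100✓ -0110✓ -1000✓ -1011✓ -1100✓ -1111✓ 0-000✓ 0-010✓ 0-011✓ 0-100✓ 0-110✓ 0-111✓ 00-00✓ 00-10✓ 00-11✓ 000-0✓ 000-1✓ 0000-✓ 0001-✓ 001-0✓ 0011-✓ 01-00✓ 01-10✓ 01-11✓ 010-0✓ 0101-✓ 011-0✓ 0111-✓ 1-100✓ 10-10✓ 101-0✓ 11-00✓ 11-11✓ 111-1 1110-
Round 2: --100 -0-10 -01-0 -1-00 -1-11 0--00✓ 0--10✓ 0--11✓ 0-0-0✓ 0-01-✓ 0-1-0✓ 0-11-✓ 00--0✓ 00-1-✓ 000-- 01--0✓ 01-1-✓
Round 3: 0---0 0--1-
PIs = {--100, -0-10, -01-0, -1-00, -1-11, 0---0, 0--1-, 000--, 111-1, 1110-}

111-1, 1110-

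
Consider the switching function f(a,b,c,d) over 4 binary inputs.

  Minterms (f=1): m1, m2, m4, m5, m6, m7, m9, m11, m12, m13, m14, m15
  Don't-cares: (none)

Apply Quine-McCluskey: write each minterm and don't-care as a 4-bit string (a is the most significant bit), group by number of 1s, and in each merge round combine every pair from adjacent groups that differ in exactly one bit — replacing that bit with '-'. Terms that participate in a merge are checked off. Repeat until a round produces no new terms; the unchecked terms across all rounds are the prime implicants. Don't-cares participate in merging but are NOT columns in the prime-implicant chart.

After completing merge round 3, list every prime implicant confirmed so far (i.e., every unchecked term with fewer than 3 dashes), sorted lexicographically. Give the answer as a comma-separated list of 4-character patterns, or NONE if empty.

--01, 0-10, 1--1

[col 0] 0001*, 0010*, 0100*, 0101*, 0110*, 0111*, 1001*, 1011*, 1100*, 1101*, 1110*, 1111*
[col 1] -001*, -100*, -101*, -110*, -111*, 0-01*, 0-10, 01-0*, 01-1*, 010-*, 011-*, 1-01*, 1-11*, 10-1*, 11-0*, 11-1*, 110-*, 111-*
[col 2] --01, -1-0*, -1-1*, -10-*, -11-*, 01--*, 1--1, 11--*
[col 3] -1--
Prime implicants: --01, -1--, 0-10, 1--1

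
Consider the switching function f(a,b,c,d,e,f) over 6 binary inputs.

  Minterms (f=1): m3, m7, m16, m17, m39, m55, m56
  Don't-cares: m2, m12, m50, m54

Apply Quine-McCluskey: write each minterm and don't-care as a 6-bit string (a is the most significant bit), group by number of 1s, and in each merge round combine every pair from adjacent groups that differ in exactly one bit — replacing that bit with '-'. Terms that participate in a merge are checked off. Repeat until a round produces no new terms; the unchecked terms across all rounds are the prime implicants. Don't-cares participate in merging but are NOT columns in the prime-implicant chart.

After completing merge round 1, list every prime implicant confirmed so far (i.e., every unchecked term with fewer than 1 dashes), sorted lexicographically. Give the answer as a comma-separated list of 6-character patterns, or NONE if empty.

001100, 111000

[col 0] 000010*, 000011*, 000111*, 001100, 010000*, 010001*, 100111*, 110010*, 110110*, 110111*, 111000
[col 1] -00111, 000-11, 00001-, 01000-, 1-0111, 110-10, 11011-
Prime implicants: -00111, 000-11, 00001-, 001100, 01000-, 1-0111, 110-10, 11011-, 111000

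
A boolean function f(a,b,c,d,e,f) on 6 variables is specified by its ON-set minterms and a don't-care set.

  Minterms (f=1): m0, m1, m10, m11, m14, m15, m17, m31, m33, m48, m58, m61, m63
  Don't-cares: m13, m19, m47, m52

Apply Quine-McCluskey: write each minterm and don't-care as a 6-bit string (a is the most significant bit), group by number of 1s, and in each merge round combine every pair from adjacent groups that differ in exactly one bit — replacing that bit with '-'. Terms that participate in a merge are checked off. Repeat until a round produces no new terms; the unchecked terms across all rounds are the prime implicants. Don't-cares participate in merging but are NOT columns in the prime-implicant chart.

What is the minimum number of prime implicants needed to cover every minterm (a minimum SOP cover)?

8

[col 0] 000000*, 000001*, 001010*, 001011*, 001101*, 001110*, 001111*, 010001*, 010011*, 011111*, 100001*, 101111*, 110000*, 110100*, 111010, 111101*, 111111*
[col 1] -00001, -01111*, -11111*, 0-0001, 0-1111*, 00000-, 001-10*, 001-11*, 00101-*, 0011-1, 00111-*, 0100-1, 1-1111*, 110-00, 1111-1
[col 2] --1111, 001-1-
Prime implicants: --1111, -00001, 0-0001, 00000-, 001-1-, 0011-1, 0100-1, 110-00, 111010, 1111-1
PI chart (minterm → PIs covering it):
  0 | 00000-  (sole → essential)
  1 | -00001,0-0001,00000-
  10 | 001-1-  (sole → essential)
  11 | 001-1-  (sole → essential)
  14 | 001-1-  (sole → essential)
  15 | --1111,001-1-,0011-1
  17 | 0-0001,0100-1
  31 | --1111  (sole → essential)
  33 | -00001  (sole → essential)
  48 | 110-00  (sole → essential)
  58 | 111010  (sole → essential)
  61 | 1111-1  (sole → essential)
  63 | --1111,1111-1
Essential prime implicants: --1111, -00001, 00000-, 001-1-, 110-00, 111010, 1111-1
Petrick residual → 0-0001
Minimum SOP uses 8 PIs: cdef + b'c'd'e'f + a'c'd'e'f + a'b'c'd'e' + a'b'ce + abc'e'f' + abcd'ef' + abcdf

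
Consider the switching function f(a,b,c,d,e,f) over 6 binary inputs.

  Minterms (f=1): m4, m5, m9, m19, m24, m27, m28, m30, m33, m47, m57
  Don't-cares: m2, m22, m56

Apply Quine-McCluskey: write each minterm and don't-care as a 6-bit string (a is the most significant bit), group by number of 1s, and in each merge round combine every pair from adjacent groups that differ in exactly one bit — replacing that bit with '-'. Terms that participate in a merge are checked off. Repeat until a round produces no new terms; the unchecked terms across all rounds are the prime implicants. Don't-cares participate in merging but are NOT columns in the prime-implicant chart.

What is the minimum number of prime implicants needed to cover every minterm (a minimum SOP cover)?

8

[col 0] 000010, 000100*, 000101*, 001001, 010011*, 010110*, 011000*, 011011*, 011100*, 011110*, 100001, 101111, 111000*, 111001*
[col 1] -11000, 00010-, 01-011, 01-110, 011-00, 0111-0, 11100-
Prime implicants: -11000, 000010, 00010-, 001001, 01-011, 01-110, 011-00, 0111-0, 100001, 101111, 11100-
PI chart (minterm → PIs covering it):
  4 | 00010-  (sole → essential)
  5 | 00010-  (sole → essential)
  9 | 001001  (sole → essential)
  19 | 01-011  (sole → essential)
  24 | -11000,011-00
  27 | 01-011  (sole → essential)
  28 | 011-00,0111-0
  30 | 01-110,0111-0
  33 | 100001  (sole → essential)
  47 | 101111  (sole → essential)
  57 | 11100-  (sole → essential)
Essential prime implicants: 00010-, 001001, 01-011, 100001, 101111, 11100-
Petrick residual → -11000, 0111-0
Minimum SOP uses 8 PIs: bcd'e'f' + a'b'c'de' + a'b'cd'e'f + a'bd'ef + a'bcdf' + ab'c'd'e'f + ab'cdef + abcd'e'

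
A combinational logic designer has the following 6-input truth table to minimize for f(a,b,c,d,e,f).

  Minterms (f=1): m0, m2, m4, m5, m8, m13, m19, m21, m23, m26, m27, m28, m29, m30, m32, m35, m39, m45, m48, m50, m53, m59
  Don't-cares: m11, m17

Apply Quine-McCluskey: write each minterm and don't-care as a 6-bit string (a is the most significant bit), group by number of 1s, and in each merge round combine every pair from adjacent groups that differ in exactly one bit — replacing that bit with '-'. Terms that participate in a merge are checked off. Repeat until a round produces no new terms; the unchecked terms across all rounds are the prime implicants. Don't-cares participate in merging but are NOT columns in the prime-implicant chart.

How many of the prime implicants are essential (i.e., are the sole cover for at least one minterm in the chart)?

8

Round 0: 000000✓ 000010✓ 000100✓ 000101✓ 001000✓ 001011✓ 001101✓ 010001✓ 010011✓ 010101✓ 010111✓ 011010✓ 011011✓ 011100✓ 011101✓ 011110✓ 100000✓ 100011✓ 100111✓ 101101✓ 110000✓ 110010✓ 110101✓ 111011✓
Round 1: -00000 -01101 -10101 -11011 0-0101✓ 0-1011 0-1101✓ 00-000 00-101✓ 000-00 0000-0 00010- 01-011 01-101✓ 010-01✓ 010-11✓ 0100-1✓ 0101-1✓ 011-10 01101- 0111-0 01110- 1-0000 100-11 1100-0
Round 2: 0--101 010--1
PIs = {-00000, -01101, -10101, -11011, 0--101, 0-1011, 00-000, 000-00, 0000-0, 00010-, 01-011, 010--1, 011-10, 01101-, 0111-0, 01110-, 1-0000, 100-11, 1100-0}
Coverage chart:
  m0: -00000,00-000,000-00,0000-0
  m2: 0000-0 ←essential
  m4: 000-00,00010-
  m5: 0--101,00010-
  m8: 00-000 ←essential
  m13: -01101,0--101
  m19: 01-011,010--1
  m21: -10101,0--101,010--1
  m23: 010--1 ←essential
  m26: 011-10,01101-
  m27: -11011,0-1011,01-011,01101-
  m28: 0111-0,01110-
  m29: 0--101,01110-
  m30: 011-10,0111-0
  m32: -00000,1-0000
  m35: 100-11 ←essential
  m39: 100-11 ←essential
  m45: -01101 ←essential
  m48: 1-0000,1100-0
  m50: 1100-0 ←essential
  m53: -10101 ←essential
  m59: -11011 ←essential
Essential: -01101, -10101, -11011, 00-000, 0000-0, 010--1, 100-11, 1100-0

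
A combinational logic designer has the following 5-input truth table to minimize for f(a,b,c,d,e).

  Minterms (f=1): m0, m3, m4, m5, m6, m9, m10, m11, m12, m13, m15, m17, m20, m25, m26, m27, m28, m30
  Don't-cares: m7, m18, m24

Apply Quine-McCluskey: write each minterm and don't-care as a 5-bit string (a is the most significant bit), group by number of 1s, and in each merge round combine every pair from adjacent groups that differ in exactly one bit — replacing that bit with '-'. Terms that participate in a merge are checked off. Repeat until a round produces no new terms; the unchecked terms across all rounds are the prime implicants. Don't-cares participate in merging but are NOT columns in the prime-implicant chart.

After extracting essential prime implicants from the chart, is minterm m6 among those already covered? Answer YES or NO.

YES

Round 0: 00000✓ 00011✓ 00100✓ 00101✓ 00110✓ 00111✓ 01001✓ 01010✓ 01011✓ 01100✓ 01101✓ 01111✓ 10001✓ 10010✓ 10100✓ 11000✓ 11001✓ 11010✓ 11011✓ 11100✓ 11110✓
Round 1: -0100✓ -1001✓ -1010✓ -1011✓ -1100✓ 0-011✓ 0-100✓ 0-101✓ 0-111✓ 00-00 00-11✓ 001-0✓ 001-1✓ 0010-✓ 0011-✓ 01-01✓ 01-11✓ 010-1✓ 0101-✓ 011-1✓ 0110-✓ 1-001 1-010 1-100✓ 11-00✓ 11-10✓ 110-0✓ 110-1✓ 1100-✓ 1101-✓ 111-0✓
Round 2: --100 -10-1 -101- 0--11 0-1-1 0-10- 001-- 01--1 11--0 110--
PIs = {--100, -10-1, -101-, 0--11, 0-1-1, 0-10-, 00-00, 001--, 01--1, 1-001, 1-010, 11--0, 110--}
Coverage chart:
  m0: 00-00 ←essential
  m3: 0--11 ←essential
  m4: --100,0-10-,00-00,001--
  m5: 0-1-1,0-10-,001--
  m6: 001-- ←essential
  m9: -10-1,01--1
  m10: -101- ←essential
  m11: -10-1,-101-,0--11,01--1
  m12: --100,0-10-
  m13: 0-1-1,0-10-,01--1
  m15: 0--11,0-1-1,01--1
  m17: 1-001 ←essential
  m20: --100 ←essential
  m25: -10-1,1-001,110--
  m26: -101-,1-010,11--0,110--
  m27: -10-1,-101-,110--
  m28: --100,11--0
  m30: 11--0 ←essential
Essential: --100, -101-, 0--11, 00-00, 001--, 1-001, 11--0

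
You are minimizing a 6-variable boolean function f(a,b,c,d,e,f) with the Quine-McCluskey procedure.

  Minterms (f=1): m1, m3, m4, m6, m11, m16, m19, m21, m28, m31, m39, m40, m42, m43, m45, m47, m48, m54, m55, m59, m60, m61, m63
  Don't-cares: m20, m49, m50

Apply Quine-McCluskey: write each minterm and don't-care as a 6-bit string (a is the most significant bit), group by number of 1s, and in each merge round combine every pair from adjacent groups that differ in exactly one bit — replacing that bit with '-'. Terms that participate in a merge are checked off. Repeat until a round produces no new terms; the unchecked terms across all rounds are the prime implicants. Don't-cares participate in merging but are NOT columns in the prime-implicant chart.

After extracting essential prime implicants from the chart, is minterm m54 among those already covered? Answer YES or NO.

NO

Round 0: 000001✓ 000011✓ 000100✓ 000110✓ 001011✓ 010000✓ 010011✓ 010100✓ 010101✓ 011100✓ 011111✓ 100111✓ 101000✓ 101010✓ 101011✓ 101101✓ 101111✓ 110000✓ 110001✓ 110010✓ 110110✓ 110111✓ 111011✓ 111100✓ 111101✓ 111111✓
Round 1: -01011 -10000 -11100 -11111 0-0011 0-0100 00-011 0000-1 0001-0 01-100 010-00 01010- 1-0111✓ 1-1011✓ 1-1101✓ 1-1111✓ 10-111✓ 101-11✓ 1010-0 10101- 1011-1✓ 11-111✓ 110-10 1100-0 11000- 11011- 111-11✓ 1111-1✓ 11110-
Round 2: 1--111 1-1-11 1-11-1
PIs = {-01011, -10000, -11100, -11111, 0-0011, 0-0100, 00-011, 0000-1, 0001-0, 01-100, 010-00, 01010-, 1--111, 1-1-11, 1-11-1, 1010-0, 10101-, 110-10, 1100-0, 11000-, 11011-, 11110-}
Coverage chart:
  m1: 0000-1 ←essential
  m3: 0-0011,00-011,0000-1
  m4: 0-0100,0001-0
  m6: 0001-0 ←essential
  m11: -01011,00-011
  m16: -10000,010-00
  m19: 0-0011 ←essential
  m21: 01010- ←essential
  m28: -11100,01-100
  m31: -11111 ←essential
  m39: 1--111 ←essential
  m40: 1010-0 ←essential
  m42: 1010-0,10101-
  m43: -01011,1-1-11,10101-
  m45: 1-11-1 ←essential
  m47: 1--111,1-1-11,1-11-1
  m48: -10000,1100-0,11000-
  m54: 110-10,11011-
  m55: 1--111,11011-
  m59: 1-1-11 ←essential
  m60: -11100,11110-
  m61: 1-11-1,11110-
  m63: -11111,1--111,1-1-11,1-11-1
Essential: -11111, 0-0011, 0000-1, 0001-0, 01010-, 1--111, 1-1-11, 1-11-1, 1010-0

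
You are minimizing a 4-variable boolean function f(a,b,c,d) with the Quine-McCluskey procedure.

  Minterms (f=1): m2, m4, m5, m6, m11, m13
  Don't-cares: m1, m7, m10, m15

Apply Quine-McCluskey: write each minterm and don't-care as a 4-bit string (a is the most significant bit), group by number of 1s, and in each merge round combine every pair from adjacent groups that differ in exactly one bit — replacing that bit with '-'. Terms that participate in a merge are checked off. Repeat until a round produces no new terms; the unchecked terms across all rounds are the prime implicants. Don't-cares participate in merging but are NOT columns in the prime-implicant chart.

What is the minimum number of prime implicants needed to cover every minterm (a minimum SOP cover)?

[col 0] 0001*, 0010*, 0100*, 0101*, 0110*, 0111*, 1010*, 1011*, 1101*, 1111*
[col 1] -010, -101*, -111*, 0-01, 0-10, 01-0*, 01-1*, 010-*, 011-*, 1-11, 101-, 11-1*
[col 2] -1-1, 01--
Prime implicants: -010, -1-1, 0-01, 0-10, 01--, 1-11, 101-
PI chart (minterm → PIs covering it):
  2 | -010,0-10
  4 | 01--  (sole → essential)
  5 | -1-1,0-01,01--
  6 | 0-10,01--
  11 | 1-11,101-
  13 | -1-1  (sole → essential)
Essential prime implicants: -1-1, 01--
Petrick residual → -010, 1-11
Minimum SOP uses 4 PIs: b'cd' + bd + a'b + acd

4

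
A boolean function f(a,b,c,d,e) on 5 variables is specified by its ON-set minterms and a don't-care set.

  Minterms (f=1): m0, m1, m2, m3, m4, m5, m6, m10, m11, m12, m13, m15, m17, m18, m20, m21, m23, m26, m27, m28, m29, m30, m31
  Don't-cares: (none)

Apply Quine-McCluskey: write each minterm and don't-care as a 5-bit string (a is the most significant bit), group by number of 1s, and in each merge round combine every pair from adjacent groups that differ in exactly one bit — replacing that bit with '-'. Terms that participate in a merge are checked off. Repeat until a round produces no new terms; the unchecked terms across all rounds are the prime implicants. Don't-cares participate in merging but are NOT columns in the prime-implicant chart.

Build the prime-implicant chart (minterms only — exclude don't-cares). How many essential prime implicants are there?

5

Round 0: 00000✓ 00001✓ 00010✓ 00011✓ 00100✓ 00101✓ 00110✓ 01010✓ 01011✓ 01100✓ 01101✓ 01111✓ 10001✓ 10010✓ 10100✓ 10101✓ 10111✓ 11010✓ 11011✓ 11100✓ 11101✓ 11110✓ 11111✓
Round 1: -0001✓ -0010✓ -0100✓ -0101✓ -1010✓ -1011✓ -1100✓ -1101✓ -1111✓ 0-010✓ 0-011✓ 0-100✓ 0-101✓ 00-00✓ 00-01✓ 00-10✓ 000-0✓ 000-1✓ 0000-✓ 0001-✓ 001-0✓ 0010-✓ 01-11✓ 0101-✓ 011-1✓ 0110-✓ 1-010✓ 1-100✓ 1-101✓ 1-111✓ 10-01✓ 101-1✓ 1010-✓ 11-10✓ 11-11✓ 1101-✓ 111-0✓ 111-1✓ 1110-✓ 1111-✓
Round 2: --010 --100✓ --101✓ -0-01 -010-✓ -1-11 -101- -11-1 -110-✓ 0-01- 0-10-✓ 00--0 00-0- 000-- 1-1-1 1-10-✓ 11-1- 111--
Round 3: --10-
PIs = {--010, --10-, -0-01, -1-11, -101-, -11-1, 0-01-, 00--0, 00-0-, 000--, 1-1-1, 11-1-, 111--}
Coverage chart:
  m0: 00--0,00-0-,000--
  m1: -0-01,00-0-,000--
  m2: --010,0-01-,00--0,000--
  m3: 0-01-,000--
  m4: --10-,00--0,00-0-
  m5: --10-,-0-01,00-0-
  m6: 00--0 ←essential
  m10: --010,-101-,0-01-
  m11: -1-11,-101-,0-01-
  m12: --10- ←essential
  m13: --10-,-11-1
  m15: -1-11,-11-1
  m17: -0-01 ←essential
  m18: --010 ←essential
  m20: --10- ←essential
  m21: --10-,-0-01,1-1-1
  m23: 1-1-1 ←essential
  m26: --010,-101-,11-1-
  m27: -1-11,-101-,11-1-
  m28: --10-,111--
  m29: --10-,-11-1,1-1-1,111--
  m30: 11-1-,111--
  m31: -1-11,-11-1,1-1-1,11-1-,111--
Essential: --010, --10-, -0-01, 00--0, 1-1-1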